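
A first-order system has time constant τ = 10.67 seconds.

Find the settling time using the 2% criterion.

For first-order system, 2% settling time ≈ 4τ = 4 × 10.67 = 42.68 s.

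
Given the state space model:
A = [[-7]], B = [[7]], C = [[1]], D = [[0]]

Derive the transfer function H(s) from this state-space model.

(sI - A)⁻¹ = 1/(s + 7). H(s) = 1 × 7/(s + 7) + 0 = 7/(s + 7).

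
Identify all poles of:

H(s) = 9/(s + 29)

Pole is where denominator = 0: s + 29 = 0, so s = -29.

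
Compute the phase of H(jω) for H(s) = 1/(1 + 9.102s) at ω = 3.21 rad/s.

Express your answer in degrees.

Phase = -arctan(ωτ) = -arctan(3.21 × 9.102) = -88.0°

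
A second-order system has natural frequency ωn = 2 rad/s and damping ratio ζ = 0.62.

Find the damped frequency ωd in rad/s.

ωd = ωn√(1 - ζ²) = 2√(1 - 0.62²) = 1.57 rad/s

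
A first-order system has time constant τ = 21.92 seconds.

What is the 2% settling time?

For first-order system, 2% settling time ≈ 4τ = 4 × 21.92 = 87.68 s.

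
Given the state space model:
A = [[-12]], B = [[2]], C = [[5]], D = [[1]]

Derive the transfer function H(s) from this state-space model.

(sI - A)⁻¹ = 1/(s + 12). H(s) = 5×2/(s + 12) + 1 = (s + 22)/(s + 12).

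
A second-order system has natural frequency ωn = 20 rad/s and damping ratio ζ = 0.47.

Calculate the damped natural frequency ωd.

ωd = ωn√(1 - ζ²) = 20√(1 - 0.47²) = 17.65 rad/s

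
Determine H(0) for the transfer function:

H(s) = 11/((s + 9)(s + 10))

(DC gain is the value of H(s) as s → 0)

DC gain = H(0) = 11/(9 × 10) = 11/90 = 0.1222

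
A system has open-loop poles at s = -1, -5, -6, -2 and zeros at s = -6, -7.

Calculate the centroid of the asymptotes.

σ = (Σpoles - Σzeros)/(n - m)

σ = (Σpoles - Σzeros)/(n - m) = (-14 - (-13))/(4 - 2) = -1/2 = -0.5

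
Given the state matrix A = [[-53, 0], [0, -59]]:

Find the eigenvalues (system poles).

For diagonal matrix, eigenvalues are diagonal entries: λ₁ = -53, λ₂ = -59.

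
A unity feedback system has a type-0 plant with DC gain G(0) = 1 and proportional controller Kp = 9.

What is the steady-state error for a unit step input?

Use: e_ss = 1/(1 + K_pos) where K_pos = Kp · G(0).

K_pos = Kp · G(0) = 9 × 1 = 9. e_ss = 1/(1 + 9) = 0.1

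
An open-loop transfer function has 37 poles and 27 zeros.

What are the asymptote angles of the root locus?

n - m = 37 - 27 = 10. Angles: θk = (2k + 1)·180°/10 = 18°, 54°, 90°, 126°, 162°, 198°, 234°, 270°, 306°, 342°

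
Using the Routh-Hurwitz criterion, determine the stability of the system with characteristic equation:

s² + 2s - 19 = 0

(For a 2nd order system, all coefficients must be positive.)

Coefficients: 1, 2, -19. c=-19 not positive, so system is unstable.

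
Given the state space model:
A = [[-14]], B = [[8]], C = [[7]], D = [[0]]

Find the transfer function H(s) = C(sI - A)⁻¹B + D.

(sI - A)⁻¹ = 1/(s + 14). H(s) = 7 × 8/(s + 14) + 0 = 56/(s + 14).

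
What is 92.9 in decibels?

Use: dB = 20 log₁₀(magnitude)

dB = 20 log₁₀(92.9) = 39.4 dB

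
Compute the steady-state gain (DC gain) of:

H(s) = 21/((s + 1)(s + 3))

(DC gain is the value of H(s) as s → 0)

DC gain = H(0) = 21/(1 × 3) = 21/3 = 7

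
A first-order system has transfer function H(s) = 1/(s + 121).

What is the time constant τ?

For H(s) = 1/(s + 1/τ), the pole is at -1/τ = -121, so τ = 1/121 = 0.0083 s.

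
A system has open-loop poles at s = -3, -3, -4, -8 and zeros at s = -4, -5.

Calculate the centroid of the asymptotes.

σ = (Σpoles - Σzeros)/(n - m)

σ = (Σpoles - Σzeros)/(n - m) = (-18 - (-9))/(4 - 2) = -9/2 = -4.5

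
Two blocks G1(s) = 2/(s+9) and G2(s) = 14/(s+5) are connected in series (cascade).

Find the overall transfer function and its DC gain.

Series: multiply transfer functions. G_eq = 2/(s+9) × 14/(s+5) = 28/((s+9)(s+5)). DC gain = 28/(9×5) = 0.6222.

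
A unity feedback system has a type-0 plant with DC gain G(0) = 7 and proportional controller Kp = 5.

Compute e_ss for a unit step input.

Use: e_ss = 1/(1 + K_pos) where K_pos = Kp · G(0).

K_pos = Kp · G(0) = 5 × 7 = 35. e_ss = 1/(1 + 35) = 0.0278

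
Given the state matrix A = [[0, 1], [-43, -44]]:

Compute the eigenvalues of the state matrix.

det(A - λI) = λ² - (-44)λ + 43 = (λ - (-1))(λ - (-43)). Eigenvalues: -1, -43.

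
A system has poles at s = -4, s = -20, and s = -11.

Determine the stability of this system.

All poles are in the left half-plane. System is stable.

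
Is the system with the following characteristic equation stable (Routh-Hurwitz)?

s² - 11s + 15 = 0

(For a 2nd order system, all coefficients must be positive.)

Coefficients: 1, -11, 15. b=-11 not positive, so system is unstable.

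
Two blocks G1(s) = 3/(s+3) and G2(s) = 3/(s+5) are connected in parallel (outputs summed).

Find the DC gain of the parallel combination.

Parallel: G_eq = G1 + G2. DC gain = G1(0) + G2(0) = 3/3 + 3/5 = 1 + 0.6 = 1.6.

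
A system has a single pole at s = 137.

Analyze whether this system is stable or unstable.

Pole at s = 137 is in the right half-plane. Unstable.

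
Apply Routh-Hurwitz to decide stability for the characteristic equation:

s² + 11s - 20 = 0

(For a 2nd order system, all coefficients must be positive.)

Coefficients: 1, 11, -20. c=-20 not positive, so system is unstable.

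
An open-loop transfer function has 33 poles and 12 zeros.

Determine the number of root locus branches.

Root locus has n branches where n = number of poles = 33.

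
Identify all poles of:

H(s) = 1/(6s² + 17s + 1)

Discriminant = 17² - 4×6×1 = 289 - 24 = 265 > 0, so two distinct real poles. Using quadratic formula: s = (-17 ± √265)/(2×6) = (-17 ± √265)/12, with √265 ≈ 16.2788. s₁ ≈ -0.0601, s₂ ≈ -2.7732. Poles: s₁ = -0.0601, s₂ = -2.7732.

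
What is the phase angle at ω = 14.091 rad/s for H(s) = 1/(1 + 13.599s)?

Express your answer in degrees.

Phase = -arctan(ωτ) = -arctan(14.091 × 13.599) = -89.7°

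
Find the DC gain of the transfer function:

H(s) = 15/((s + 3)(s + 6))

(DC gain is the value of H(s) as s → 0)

DC gain = H(0) = 15/(3 × 6) = 15/18 = 0.8333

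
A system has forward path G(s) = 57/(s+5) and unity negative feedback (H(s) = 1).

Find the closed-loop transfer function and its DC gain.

T(s) = G/(1+GH) = [57/(s+5)] / [1 + 57/(s+5)] = 57/(s+5+57) = 57/(s+62). DC gain = 57/62 = 0.9194.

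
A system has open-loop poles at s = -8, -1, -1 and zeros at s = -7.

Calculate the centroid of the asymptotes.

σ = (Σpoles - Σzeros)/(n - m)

σ = (Σpoles - Σzeros)/(n - m) = (-10 - (-7))/(3 - 1) = -3/2 = -1.5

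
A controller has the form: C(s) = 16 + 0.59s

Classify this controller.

This is a Proportional-Derivative (PD) controller.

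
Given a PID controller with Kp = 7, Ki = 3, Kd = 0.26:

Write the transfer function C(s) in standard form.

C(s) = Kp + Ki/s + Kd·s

Substituting values: C(s) = 7 + 3/s + 0.26s = (0.26s² + 7s + 3)/s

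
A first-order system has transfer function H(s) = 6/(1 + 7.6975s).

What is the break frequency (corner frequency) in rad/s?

Corner frequency = 1/τ = 1/7.6975 = 0.13 rad/s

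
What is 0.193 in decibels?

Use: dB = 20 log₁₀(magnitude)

dB = 20 log₁₀(0.193) = -14.3 dB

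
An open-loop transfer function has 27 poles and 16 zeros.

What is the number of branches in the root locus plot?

Root locus has n branches where n = number of poles = 27.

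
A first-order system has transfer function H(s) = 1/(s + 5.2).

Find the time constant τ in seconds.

For H(s) = 1/(s + 1/τ), the pole is at -1/τ = -5.2, so τ = 1/5.2 = 0.1923 s.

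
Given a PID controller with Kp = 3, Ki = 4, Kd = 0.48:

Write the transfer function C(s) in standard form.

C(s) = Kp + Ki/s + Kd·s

Substituting values: C(s) = 3 + 4/s + 0.48s = (0.48s² + 3s + 4)/s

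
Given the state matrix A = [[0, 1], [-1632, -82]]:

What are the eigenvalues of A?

det(A - λI) = λ² - (-82)λ + 1632 = (λ - (-34))(λ - (-48)). Eigenvalues: -34, -48.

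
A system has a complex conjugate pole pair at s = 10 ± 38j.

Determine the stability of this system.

Real part of poles is 10 (> 0, right half-plane). Unstable.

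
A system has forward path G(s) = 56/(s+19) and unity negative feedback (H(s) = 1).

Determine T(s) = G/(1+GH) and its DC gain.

T(s) = G/(1+GH) = [56/(s+19)] / [1 + 56/(s+19)] = 56/(s+19+56) = 56/(s+75). DC gain = 56/75 = 0.7467.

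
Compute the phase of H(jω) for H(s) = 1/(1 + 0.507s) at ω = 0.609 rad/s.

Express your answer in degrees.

Phase = -arctan(ωτ) = -arctan(0.609 × 0.507) = -17.2°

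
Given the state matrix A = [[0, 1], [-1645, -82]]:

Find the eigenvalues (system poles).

det(A - λI) = λ² - (-82)λ + 1645 = (λ - (-35))(λ - (-47)). Eigenvalues: -35, -47.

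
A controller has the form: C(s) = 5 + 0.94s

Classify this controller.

This is a Proportional-Derivative (PD) controller.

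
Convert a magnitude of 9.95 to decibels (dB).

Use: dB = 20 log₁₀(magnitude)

dB = 20 log₁₀(9.95) = 20.0 dB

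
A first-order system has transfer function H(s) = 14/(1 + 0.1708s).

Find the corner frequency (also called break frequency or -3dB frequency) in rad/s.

Corner frequency = 1/τ = 1/0.1708 = 5.855 rad/s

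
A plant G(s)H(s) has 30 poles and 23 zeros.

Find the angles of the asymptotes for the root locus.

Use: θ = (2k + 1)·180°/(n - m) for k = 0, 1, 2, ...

n - m = 30 - 23 = 7. Angles: θk = (2k + 1)·180°/7 = 25.71°, 77.14°, 128.57°, 180°, 231.43°, 282.86°, 334.29°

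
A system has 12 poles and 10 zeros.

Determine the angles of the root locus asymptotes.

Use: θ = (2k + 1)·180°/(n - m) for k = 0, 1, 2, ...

n - m = 12 - 10 = 2. Angles: θk = (2k + 1)·180°/2 = 90°, 270°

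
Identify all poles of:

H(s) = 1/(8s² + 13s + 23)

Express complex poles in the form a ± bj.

Discriminant = 13² - 4×8×23 = 169 - 736 = -567 < 0, so the poles are a complex conjugate pair s = (-13 ± j√567)/(2×8). Real part = -13/(2×8) = -13/16 = -0.8125; imaginary part = ±√567/(2×8) ≈ 1.4882. Poles: s = -0.8125 ± 1.4882j.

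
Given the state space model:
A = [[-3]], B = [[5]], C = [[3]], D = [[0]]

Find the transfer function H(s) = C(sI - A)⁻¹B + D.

(sI - A)⁻¹ = 1/(s + 3). H(s) = 3 × 5/(s + 3) + 0 = 15/(s + 3).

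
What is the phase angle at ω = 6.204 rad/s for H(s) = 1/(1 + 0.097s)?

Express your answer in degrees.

Phase = -arctan(ωτ) = -arctan(6.204 × 0.097) = -31.0°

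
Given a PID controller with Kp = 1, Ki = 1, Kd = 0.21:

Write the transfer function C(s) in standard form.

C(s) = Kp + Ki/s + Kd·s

Substituting values: C(s) = 1 + 1/s + 0.21s = (0.21s² + s + 1)/s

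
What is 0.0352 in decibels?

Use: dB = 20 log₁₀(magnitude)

dB = 20 log₁₀(0.0352) = -29.1 dB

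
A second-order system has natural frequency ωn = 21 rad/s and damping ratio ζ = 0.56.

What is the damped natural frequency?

ωd = ωn√(1 - ζ²) = 21√(1 - 0.56²) = 17.4 rad/s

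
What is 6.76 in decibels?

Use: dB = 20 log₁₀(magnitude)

dB = 20 log₁₀(6.76) = 16.6 dB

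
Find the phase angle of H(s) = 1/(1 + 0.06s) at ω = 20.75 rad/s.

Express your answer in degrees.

Phase = -arctan(ωτ) = -arctan(20.75 × 0.06) = -51.2°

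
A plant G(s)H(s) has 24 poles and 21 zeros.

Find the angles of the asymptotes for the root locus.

n - m = 24 - 21 = 3. Angles: θk = (2k + 1)·180°/3 = 60°, 180°, 300°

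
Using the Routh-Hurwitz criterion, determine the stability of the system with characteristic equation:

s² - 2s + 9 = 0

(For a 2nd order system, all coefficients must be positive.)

Coefficients: 1, -2, 9. b=-2 not positive, so system is unstable.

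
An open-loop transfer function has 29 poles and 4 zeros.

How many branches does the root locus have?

Root locus has n branches where n = number of poles = 29.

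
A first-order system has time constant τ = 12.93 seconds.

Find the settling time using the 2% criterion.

For first-order system, 2% settling time ≈ 4τ = 4 × 12.93 = 51.72 s.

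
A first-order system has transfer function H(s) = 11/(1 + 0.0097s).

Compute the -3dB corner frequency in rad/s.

Corner frequency = 1/τ = 1/0.0097 = 103.093 rad/s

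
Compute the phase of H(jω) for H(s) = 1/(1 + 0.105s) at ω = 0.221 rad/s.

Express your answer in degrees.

Phase = -arctan(ωτ) = -arctan(0.221 × 0.105) = -1.3°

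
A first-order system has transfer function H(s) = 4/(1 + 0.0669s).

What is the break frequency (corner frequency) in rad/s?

Corner frequency = 1/τ = 1/0.0669 = 14.948 rad/s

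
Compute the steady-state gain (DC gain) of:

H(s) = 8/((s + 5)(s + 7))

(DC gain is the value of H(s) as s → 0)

DC gain = H(0) = 8/(5 × 7) = 8/35 = 0.2286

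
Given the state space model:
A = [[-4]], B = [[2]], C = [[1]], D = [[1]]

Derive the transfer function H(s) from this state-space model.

(sI - A)⁻¹ = 1/(s + 4). H(s) = 1×2/(s + 4) + 1 = (s + 6)/(s + 4).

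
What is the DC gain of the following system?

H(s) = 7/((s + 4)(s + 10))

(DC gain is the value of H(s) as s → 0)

DC gain = H(0) = 7/(4 × 10) = 7/40 = 0.175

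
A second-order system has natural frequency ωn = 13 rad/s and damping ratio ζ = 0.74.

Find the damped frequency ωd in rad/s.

ωd = ωn√(1 - ζ²) = 13√(1 - 0.74²) = 8.74 rad/s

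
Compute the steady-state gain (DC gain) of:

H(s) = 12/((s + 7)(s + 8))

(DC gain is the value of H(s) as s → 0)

DC gain = H(0) = 12/(7 × 8) = 12/56 = 0.2143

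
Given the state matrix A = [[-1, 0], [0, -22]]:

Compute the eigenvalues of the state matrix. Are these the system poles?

For diagonal matrix, eigenvalues are diagonal entries: λ₁ = -1, λ₂ = -22. Eigenvalues of A = system poles.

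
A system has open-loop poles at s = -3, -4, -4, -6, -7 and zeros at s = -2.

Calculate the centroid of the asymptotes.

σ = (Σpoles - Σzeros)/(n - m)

σ = (Σpoles - Σzeros)/(n - m) = (-24 - (-2))/(5 - 1) = -22/4 = -5.5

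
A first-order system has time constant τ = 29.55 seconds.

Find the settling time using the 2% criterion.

For first-order system, 2% settling time ≈ 4τ = 4 × 29.55 = 118.2 s.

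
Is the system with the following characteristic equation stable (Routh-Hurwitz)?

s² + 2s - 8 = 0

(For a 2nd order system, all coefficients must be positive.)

Coefficients: 1, 2, -8. c=-8 not positive, so system is unstable.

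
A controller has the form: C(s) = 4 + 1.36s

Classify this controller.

This is a Proportional-Derivative (PD) controller.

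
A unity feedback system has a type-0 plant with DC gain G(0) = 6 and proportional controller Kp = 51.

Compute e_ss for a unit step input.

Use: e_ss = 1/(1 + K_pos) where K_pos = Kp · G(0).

K_pos = Kp · G(0) = 51 × 6 = 306. e_ss = 1/(1 + 306) = 0.0033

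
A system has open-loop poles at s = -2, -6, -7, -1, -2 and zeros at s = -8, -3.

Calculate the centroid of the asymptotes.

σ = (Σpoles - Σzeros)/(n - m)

σ = (Σpoles - Σzeros)/(n - m) = (-18 - (-11))/(5 - 2) = -7/3 = -2.33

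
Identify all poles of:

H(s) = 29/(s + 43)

Pole is where denominator = 0: s + 43 = 0, so s = -43.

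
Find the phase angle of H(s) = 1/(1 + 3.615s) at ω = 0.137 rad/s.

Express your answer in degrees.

Phase = -arctan(ωτ) = -arctan(0.137 × 3.615) = -26.3°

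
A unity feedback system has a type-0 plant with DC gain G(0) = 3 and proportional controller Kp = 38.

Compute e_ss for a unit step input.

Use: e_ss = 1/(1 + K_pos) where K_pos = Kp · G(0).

K_pos = Kp · G(0) = 38 × 3 = 114. e_ss = 1/(1 + 114) = 0.0087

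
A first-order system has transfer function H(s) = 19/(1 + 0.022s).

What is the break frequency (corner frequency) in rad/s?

Corner frequency = 1/τ = 1/0.022 = 45.455 rad/s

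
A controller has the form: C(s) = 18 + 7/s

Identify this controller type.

This is a Proportional-Integral (PI) controller.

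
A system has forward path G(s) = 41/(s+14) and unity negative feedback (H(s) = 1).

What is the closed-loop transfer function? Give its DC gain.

T(s) = G/(1+GH) = [41/(s+14)] / [1 + 41/(s+14)] = 41/(s+14+41) = 41/(s+55). DC gain = 41/55 = 0.7455.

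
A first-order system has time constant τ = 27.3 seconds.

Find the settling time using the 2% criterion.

For first-order system, 2% settling time ≈ 4τ = 4 × 27.3 = 109.2 s.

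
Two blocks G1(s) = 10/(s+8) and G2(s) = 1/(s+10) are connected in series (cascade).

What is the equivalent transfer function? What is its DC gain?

Series: multiply transfer functions. G_eq = 10/(s+8) × 1/(s+10) = 10/((s+8)(s+10)). DC gain = 10/(8×10) = 0.125.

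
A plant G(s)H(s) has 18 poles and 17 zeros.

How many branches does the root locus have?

Root locus has n branches where n = number of poles = 18.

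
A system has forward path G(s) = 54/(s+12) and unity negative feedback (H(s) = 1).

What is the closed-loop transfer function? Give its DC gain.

T(s) = G/(1+GH) = [54/(s+12)] / [1 + 54/(s+12)] = 54/(s+12+54) = 54/(s+66). DC gain = 54/66 = 0.8182.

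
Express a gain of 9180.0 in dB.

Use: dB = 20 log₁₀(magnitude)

dB = 20 log₁₀(9180.0) = 79.3 dB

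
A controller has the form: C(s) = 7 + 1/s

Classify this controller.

This is a Proportional-Integral (PI) controller.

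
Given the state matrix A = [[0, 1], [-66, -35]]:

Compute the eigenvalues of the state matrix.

det(A - λI) = λ² - (-35)λ + 66 = (λ - (-33))(λ - (-2)). Eigenvalues: -33, -2.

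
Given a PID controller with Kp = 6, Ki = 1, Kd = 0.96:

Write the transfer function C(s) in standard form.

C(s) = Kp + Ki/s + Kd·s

Substituting values: C(s) = 6 + 1/s + 0.96s = (0.96s² + 6s + 1)/s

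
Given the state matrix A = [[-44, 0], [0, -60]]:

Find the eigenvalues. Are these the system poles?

For diagonal matrix, eigenvalues are diagonal entries: λ₁ = -44, λ₂ = -60. Eigenvalues of A = system poles.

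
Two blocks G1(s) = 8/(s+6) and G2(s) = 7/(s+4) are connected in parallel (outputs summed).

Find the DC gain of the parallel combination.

Parallel: G_eq = G1 + G2. DC gain = G1(0) + G2(0) = 8/6 + 7/4 = 1.3333 + 1.75 = 3.0833.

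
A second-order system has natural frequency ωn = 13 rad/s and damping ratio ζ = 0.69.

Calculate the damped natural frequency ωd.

ωd = ωn√(1 - ζ²) = 13√(1 - 0.69²) = 9.41 rad/s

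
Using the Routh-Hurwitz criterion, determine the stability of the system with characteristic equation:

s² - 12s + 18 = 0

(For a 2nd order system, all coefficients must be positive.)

Coefficients: 1, -12, 18. b=-12 not positive, so system is unstable.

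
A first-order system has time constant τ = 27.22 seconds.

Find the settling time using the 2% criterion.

For first-order system, 2% settling time ≈ 4τ = 4 × 27.22 = 108.88 s.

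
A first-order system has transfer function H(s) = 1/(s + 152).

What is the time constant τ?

For H(s) = 1/(s + 1/τ), the pole is at -1/τ = -152, so τ = 1/152 = 0.0066 s.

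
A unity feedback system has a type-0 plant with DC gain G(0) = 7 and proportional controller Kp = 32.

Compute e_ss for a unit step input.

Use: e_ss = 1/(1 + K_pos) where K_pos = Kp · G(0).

K_pos = Kp · G(0) = 32 × 7 = 224. e_ss = 1/(1 + 224) = 0.0044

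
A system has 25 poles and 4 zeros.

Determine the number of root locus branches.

Root locus has n branches where n = number of poles = 25.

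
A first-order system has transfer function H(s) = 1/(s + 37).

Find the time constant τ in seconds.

For H(s) = 1/(s + 1/τ), the pole is at -1/τ = -37, so τ = 1/37 = 0.0270 s.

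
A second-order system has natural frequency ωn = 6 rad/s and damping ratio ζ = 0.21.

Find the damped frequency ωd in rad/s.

ωd = ωn√(1 - ζ²) = 6√(1 - 0.21²) = 5.87 rad/s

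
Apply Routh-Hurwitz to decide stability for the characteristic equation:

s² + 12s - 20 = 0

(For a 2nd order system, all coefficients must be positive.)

Coefficients: 1, 12, -20. c=-20 not positive, so system is unstable.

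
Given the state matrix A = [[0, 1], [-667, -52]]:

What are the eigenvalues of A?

det(A - λI) = λ² - (-52)λ + 667 = (λ - (-29))(λ - (-23)). Eigenvalues: -29, -23.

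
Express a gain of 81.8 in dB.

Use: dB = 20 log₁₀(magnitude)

dB = 20 log₁₀(81.8) = 38.3 dB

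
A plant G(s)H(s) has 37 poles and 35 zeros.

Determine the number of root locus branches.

Root locus has n branches where n = number of poles = 37.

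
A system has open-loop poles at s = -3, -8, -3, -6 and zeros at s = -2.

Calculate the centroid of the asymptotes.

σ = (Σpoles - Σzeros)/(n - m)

σ = (Σpoles - Σzeros)/(n - m) = (-20 - (-2))/(4 - 1) = -18/3 = -6.0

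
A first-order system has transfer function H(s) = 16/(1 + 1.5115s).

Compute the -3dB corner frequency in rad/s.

Corner frequency = 1/τ = 1/1.5115 = 0.662 rad/s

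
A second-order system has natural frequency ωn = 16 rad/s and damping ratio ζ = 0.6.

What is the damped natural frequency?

ωd = ωn√(1 - ζ²) = 16√(1 - 0.6²) = 12.8 rad/s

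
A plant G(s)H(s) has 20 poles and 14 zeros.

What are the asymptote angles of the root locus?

n - m = 20 - 14 = 6. Angles: θk = (2k + 1)·180°/6 = 30°, 90°, 150°, 210°, 270°, 330°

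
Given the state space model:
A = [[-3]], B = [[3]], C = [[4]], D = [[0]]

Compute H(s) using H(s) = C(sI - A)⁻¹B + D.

(sI - A)⁻¹ = 1/(s + 3). H(s) = 4 × 3/(s + 3) + 0 = 12/(s + 3).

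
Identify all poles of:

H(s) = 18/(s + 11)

Pole is where denominator = 0: s + 11 = 0, so s = -11.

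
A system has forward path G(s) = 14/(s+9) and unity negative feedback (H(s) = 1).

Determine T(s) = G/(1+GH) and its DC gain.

T(s) = G/(1+GH) = [14/(s+9)] / [1 + 14/(s+9)] = 14/(s+9+14) = 14/(s+23). DC gain = 14/23 = 0.6087.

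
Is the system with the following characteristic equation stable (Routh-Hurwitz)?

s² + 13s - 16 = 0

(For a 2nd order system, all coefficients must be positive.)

Coefficients: 1, 13, -16. c=-16 not positive, so system is unstable.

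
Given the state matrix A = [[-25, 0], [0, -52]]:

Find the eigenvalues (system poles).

For diagonal matrix, eigenvalues are diagonal entries: λ₁ = -25, λ₂ = -52.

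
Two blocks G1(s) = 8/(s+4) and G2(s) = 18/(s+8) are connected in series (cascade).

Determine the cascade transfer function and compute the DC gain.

Series: multiply transfer functions. G_eq = 8/(s+4) × 18/(s+8) = 144/((s+4)(s+8)). DC gain = 144/(4×8) = 4.5.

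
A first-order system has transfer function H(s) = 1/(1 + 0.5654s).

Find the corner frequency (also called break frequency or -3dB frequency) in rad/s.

Corner frequency = 1/τ = 1/0.5654 = 1.769 rad/s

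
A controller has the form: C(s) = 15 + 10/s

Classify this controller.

This is a Proportional-Integral (PI) controller.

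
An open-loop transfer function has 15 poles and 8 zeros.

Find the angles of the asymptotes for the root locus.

n - m = 15 - 8 = 7. Angles: θk = (2k + 1)·180°/7 = 25.71°, 77.14°, 128.57°, 180°, 231.43°, 282.86°, 334.29°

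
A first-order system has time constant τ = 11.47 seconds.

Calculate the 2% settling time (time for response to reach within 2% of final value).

For first-order system, 2% settling time ≈ 4τ = 4 × 11.47 = 45.88 s.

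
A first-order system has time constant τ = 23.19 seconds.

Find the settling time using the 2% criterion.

For first-order system, 2% settling time ≈ 4τ = 4 × 23.19 = 92.76 s.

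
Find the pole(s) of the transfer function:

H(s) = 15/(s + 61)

Pole is where denominator = 0: s + 61 = 0, so s = -61.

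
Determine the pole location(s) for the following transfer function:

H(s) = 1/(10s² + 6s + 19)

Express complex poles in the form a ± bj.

Discriminant = 6² - 4×10×19 = 36 - 760 = -724 < 0, so the poles are a complex conjugate pair s = (-6 ± j√724)/(2×10). Real part = -6/(2×10) = -6/20 = -0.3; imaginary part = ±√724/(2×10) ≈ 1.3454. Poles: s = -0.3 ± 1.3454j.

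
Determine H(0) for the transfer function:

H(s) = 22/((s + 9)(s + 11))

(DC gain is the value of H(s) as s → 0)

DC gain = H(0) = 22/(9 × 11) = 22/99 = 0.2222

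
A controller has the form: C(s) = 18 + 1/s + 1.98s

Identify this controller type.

This is a Proportional-Integral-Derivative (PID) controller.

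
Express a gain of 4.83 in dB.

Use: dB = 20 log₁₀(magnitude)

dB = 20 log₁₀(4.83) = 13.7 dB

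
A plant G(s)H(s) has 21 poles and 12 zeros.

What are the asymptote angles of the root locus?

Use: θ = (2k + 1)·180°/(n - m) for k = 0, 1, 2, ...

n - m = 21 - 12 = 9. Angles: θk = (2k + 1)·180°/9 = 20°, 60°, 100°, 140°, 180°, 220°, 260°, 300°, 340°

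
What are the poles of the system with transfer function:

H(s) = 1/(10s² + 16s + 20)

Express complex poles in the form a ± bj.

Discriminant = 16² - 4×10×20 = 256 - 800 = -544 < 0, so the poles are a complex conjugate pair s = (-16 ± j√544)/(2×10). Real part = -16/(2×10) = -16/20 = -0.8; imaginary part = ±√544/(2×10) ≈ 1.1662. Poles: s = -0.8 ± 1.1662j.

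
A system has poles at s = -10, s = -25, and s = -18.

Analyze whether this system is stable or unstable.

All poles are in the left half-plane. System is stable.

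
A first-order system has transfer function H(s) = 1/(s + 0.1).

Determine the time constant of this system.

For H(s) = 1/(s + 1/τ), the pole is at -1/τ = -0.1, so τ = 1/0.1 = 10 s.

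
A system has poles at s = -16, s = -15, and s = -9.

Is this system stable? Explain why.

All poles are in the left half-plane. System is stable.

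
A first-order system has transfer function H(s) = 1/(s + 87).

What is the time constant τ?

For H(s) = 1/(s + 1/τ), the pole is at -1/τ = -87, so τ = 1/87 = 0.0115 s.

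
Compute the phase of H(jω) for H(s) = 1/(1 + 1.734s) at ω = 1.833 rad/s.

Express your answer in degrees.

Phase = -arctan(ωτ) = -arctan(1.833 × 1.734) = -72.5°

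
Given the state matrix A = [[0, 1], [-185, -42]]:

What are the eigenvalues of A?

det(A - λI) = λ² - (-42)λ + 185 = (λ - (-37))(λ - (-5)). Eigenvalues: -37, -5.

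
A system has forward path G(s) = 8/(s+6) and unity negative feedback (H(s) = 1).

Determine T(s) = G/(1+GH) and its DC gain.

T(s) = G/(1+GH) = [8/(s+6)] / [1 + 8/(s+6)] = 8/(s+6+8) = 8/(s+14). DC gain = 8/14 = 0.5714.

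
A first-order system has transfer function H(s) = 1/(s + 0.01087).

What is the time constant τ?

For H(s) = 1/(s + 1/τ), the pole is at -1/τ = -0.01087, so τ = 1/0.01087 = 92 s.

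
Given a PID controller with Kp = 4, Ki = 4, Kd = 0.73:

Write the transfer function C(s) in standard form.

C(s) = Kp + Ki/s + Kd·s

Substituting values: C(s) = 4 + 4/s + 0.73s = (0.73s² + 4s + 4)/s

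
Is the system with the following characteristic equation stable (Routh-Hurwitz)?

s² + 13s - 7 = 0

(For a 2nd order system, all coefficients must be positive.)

Coefficients: 1, 13, -7. c=-7 not positive, so system is unstable.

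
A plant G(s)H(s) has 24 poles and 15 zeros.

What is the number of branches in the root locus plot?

Root locus has n branches where n = number of poles = 24.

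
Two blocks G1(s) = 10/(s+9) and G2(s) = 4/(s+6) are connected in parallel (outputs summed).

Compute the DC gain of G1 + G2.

Parallel: G_eq = G1 + G2. DC gain = G1(0) + G2(0) = 10/9 + 4/6 = 1.1111 + 0.6667 = 1.7778.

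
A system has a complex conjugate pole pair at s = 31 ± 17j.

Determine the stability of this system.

Real part of poles is 31 (> 0, right half-plane). Unstable.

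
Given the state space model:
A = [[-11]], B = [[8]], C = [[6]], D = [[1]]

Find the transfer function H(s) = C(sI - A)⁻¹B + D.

(sI - A)⁻¹ = 1/(s + 11). H(s) = 6×8/(s + 11) + 1 = (s + 59)/(s + 11).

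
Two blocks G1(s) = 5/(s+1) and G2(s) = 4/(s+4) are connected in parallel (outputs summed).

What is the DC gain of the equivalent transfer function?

Parallel: G_eq = G1 + G2. DC gain = G1(0) + G2(0) = 5/1 + 4/4 = 5 + 1 = 6.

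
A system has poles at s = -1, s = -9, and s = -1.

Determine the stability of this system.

All poles are in the left half-plane. System is stable.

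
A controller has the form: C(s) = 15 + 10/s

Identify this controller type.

This is a Proportional-Integral (PI) controller.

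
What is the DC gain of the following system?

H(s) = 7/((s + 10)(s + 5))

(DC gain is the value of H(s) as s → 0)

DC gain = H(0) = 7/(10 × 5) = 7/50 = 0.14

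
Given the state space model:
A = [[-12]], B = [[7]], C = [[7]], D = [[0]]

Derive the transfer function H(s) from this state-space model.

(sI - A)⁻¹ = 1/(s + 12). H(s) = 7 × 7/(s + 12) + 0 = 49/(s + 12).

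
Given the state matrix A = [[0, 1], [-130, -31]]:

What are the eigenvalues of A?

det(A - λI) = λ² - (-31)λ + 130 = (λ - (-26))(λ - (-5)). Eigenvalues: -26, -5.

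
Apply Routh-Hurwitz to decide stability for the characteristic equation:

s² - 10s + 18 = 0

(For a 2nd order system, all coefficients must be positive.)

Coefficients: 1, -10, 18. b=-10 not positive, so system is unstable.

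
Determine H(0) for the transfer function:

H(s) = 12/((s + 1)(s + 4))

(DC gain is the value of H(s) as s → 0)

DC gain = H(0) = 12/(1 × 4) = 12/4 = 3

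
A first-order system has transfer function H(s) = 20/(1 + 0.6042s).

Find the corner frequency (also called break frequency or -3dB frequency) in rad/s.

Corner frequency = 1/τ = 1/0.6042 = 1.655 rad/s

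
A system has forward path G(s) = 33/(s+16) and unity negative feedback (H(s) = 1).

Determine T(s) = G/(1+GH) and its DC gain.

T(s) = G/(1+GH) = [33/(s+16)] / [1 + 33/(s+16)] = 33/(s+16+33) = 33/(s+49). DC gain = 33/49 = 0.6735.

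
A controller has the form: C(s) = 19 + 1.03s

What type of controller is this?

This is a Proportional-Derivative (PD) controller.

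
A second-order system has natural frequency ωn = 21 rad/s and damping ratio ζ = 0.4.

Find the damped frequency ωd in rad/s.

ωd = ωn√(1 - ζ²) = 21√(1 - 0.4²) = 19.25 rad/s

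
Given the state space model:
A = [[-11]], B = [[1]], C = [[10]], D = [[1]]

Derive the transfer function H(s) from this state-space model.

(sI - A)⁻¹ = 1/(s + 11). H(s) = 10×1/(s + 11) + 1 = (s + 21)/(s + 11).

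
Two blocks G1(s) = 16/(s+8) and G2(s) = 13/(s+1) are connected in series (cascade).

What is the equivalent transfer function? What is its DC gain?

Series: multiply transfer functions. G_eq = 16/(s+8) × 13/(s+1) = 208/((s+8)(s+1)). DC gain = 208/(8×1) = 26.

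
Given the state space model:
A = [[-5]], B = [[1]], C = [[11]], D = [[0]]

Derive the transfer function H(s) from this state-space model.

(sI - A)⁻¹ = 1/(s + 5). H(s) = 11 × 1/(s + 5) + 0 = 11/(s + 5).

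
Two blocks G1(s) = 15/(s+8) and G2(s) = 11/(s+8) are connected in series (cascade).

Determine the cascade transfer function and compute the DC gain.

Series: multiply transfer functions. G_eq = 15/(s+8) × 11/(s+8) = 165/((s+8)(s+8)). DC gain = 165/(8×8) = 2.578125.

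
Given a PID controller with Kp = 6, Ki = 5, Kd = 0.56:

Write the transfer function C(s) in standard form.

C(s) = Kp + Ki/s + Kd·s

Substituting values: C(s) = 6 + 5/s + 0.56s = (0.56s² + 6s + 5)/s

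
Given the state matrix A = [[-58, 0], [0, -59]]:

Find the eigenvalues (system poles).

For diagonal matrix, eigenvalues are diagonal entries: λ₁ = -58, λ₂ = -59.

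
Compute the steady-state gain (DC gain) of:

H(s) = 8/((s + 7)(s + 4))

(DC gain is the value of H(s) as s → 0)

DC gain = H(0) = 8/(7 × 4) = 8/28 = 0.2857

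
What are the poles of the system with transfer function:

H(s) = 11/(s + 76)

Pole is where denominator = 0: s + 76 = 0, so s = -76.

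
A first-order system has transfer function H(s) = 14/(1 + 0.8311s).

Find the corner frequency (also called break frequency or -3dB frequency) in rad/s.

Corner frequency = 1/τ = 1/0.8311 = 1.203 rad/s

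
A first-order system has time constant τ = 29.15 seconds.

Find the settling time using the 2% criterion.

For first-order system, 2% settling time ≈ 4τ = 4 × 29.15 = 116.6 s.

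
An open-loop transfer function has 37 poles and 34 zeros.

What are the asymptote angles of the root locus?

n - m = 37 - 34 = 3. Angles: θk = (2k + 1)·180°/3 = 60°, 180°, 300°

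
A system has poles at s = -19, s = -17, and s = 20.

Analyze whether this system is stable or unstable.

Pole(s) at s = 20 are not in the left half-plane. System is unstable.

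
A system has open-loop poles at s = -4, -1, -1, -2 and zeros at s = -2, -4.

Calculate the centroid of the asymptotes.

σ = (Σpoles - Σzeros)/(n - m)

σ = (Σpoles - Σzeros)/(n - m) = (-8 - (-6))/(4 - 2) = -2/2 = -1.0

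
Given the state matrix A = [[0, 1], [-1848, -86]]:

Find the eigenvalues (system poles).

det(A - λI) = λ² - (-86)λ + 1848 = (λ - (-42))(λ - (-44)). Eigenvalues: -42, -44.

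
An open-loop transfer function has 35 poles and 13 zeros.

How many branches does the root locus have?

Root locus has n branches where n = number of poles = 35.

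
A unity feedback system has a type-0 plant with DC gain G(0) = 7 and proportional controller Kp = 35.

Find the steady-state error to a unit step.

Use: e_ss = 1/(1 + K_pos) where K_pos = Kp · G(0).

K_pos = Kp · G(0) = 35 × 7 = 245. e_ss = 1/(1 + 245) = 0.0041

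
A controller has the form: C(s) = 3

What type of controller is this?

This is a Proportional (P) controller.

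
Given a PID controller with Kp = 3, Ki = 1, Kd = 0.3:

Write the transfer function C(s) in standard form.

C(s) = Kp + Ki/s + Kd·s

Substituting values: C(s) = 3 + 1/s + 0.3s = (0.3s² + 3s + 1)/s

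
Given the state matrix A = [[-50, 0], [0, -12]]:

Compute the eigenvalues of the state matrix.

For diagonal matrix, eigenvalues are diagonal entries: λ₁ = -50, λ₂ = -12.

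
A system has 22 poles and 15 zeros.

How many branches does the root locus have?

Root locus has n branches where n = number of poles = 22.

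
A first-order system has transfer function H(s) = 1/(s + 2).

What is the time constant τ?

For H(s) = 1/(s + 1/τ), the pole is at -1/τ = -2, so τ = 1/2 = 0.5 s.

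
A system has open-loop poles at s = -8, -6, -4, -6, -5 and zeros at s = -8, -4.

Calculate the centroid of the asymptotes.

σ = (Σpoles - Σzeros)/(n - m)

σ = (Σpoles - Σzeros)/(n - m) = (-29 - (-12))/(5 - 2) = -17/3 = -5.67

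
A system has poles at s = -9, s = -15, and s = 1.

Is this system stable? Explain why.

Pole(s) at s = 1 are not in the left half-plane. System is unstable.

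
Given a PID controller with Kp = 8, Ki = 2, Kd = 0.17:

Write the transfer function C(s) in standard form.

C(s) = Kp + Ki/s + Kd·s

Substituting values: C(s) = 8 + 2/s + 0.17s = (0.17s² + 8s + 2)/s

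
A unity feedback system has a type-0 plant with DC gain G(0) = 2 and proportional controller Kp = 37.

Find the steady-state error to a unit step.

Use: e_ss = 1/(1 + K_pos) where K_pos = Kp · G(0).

K_pos = Kp · G(0) = 37 × 2 = 74. e_ss = 1/(1 + 74) = 0.0133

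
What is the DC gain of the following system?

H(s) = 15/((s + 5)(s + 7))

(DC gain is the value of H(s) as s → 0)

DC gain = H(0) = 15/(5 × 7) = 15/35 = 0.4286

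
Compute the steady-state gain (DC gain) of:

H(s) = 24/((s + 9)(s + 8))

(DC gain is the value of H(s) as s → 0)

DC gain = H(0) = 24/(9 × 8) = 24/72 = 0.3333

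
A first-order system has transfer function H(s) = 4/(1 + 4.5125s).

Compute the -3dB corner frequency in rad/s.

Corner frequency = 1/τ = 1/4.5125 = 0.222 rad/s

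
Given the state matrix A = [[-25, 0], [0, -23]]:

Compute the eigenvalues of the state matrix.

For diagonal matrix, eigenvalues are diagonal entries: λ₁ = -25, λ₂ = -23.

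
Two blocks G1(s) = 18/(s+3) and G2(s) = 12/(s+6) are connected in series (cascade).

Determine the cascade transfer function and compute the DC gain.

Series: multiply transfer functions. G_eq = 18/(s+3) × 12/(s+6) = 216/((s+3)(s+6)). DC gain = 216/(3×6) = 12.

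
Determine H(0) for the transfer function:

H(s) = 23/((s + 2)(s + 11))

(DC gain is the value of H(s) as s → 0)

DC gain = H(0) = 23/(2 × 11) = 23/22 = 1.0455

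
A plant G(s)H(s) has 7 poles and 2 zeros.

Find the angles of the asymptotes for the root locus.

n - m = 7 - 2 = 5. Angles: θk = (2k + 1)·180°/5 = 36°, 108°, 180°, 252°, 324°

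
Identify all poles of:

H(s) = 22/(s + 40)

Pole is where denominator = 0: s + 40 = 0, so s = -40.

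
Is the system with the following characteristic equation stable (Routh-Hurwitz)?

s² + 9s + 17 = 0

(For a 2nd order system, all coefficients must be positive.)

Coefficients: 1, 9, 17. All positive, so system is stable.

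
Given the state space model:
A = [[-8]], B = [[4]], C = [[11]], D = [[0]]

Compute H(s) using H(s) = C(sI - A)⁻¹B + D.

(sI - A)⁻¹ = 1/(s + 8). H(s) = 11 × 4/(s + 8) + 0 = 44/(s + 8).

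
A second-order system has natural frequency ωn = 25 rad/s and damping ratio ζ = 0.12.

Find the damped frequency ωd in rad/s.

ωd = ωn√(1 - ζ²) = 25√(1 - 0.12²) = 24.82 rad/s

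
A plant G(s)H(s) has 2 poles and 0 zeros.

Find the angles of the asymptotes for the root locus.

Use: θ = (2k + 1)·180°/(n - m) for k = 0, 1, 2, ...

n - m = 2 - 0 = 2. Angles: θk = (2k + 1)·180°/2 = 90°, 270°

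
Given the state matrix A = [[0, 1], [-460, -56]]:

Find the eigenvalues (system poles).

det(A - λI) = λ² - (-56)λ + 460 = (λ - (-10))(λ - (-46)). Eigenvalues: -10, -46.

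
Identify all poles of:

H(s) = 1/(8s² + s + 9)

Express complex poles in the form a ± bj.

Discriminant = 1² - 4×8×9 = 1 - 288 = -287 < 0, so the poles are a complex conjugate pair s = (-1 ± j√287)/(2×8). Real part = -1/(2×8) = -1/16 = -0.0625; imaginary part = ±√287/(2×8) ≈ 1.0588. Poles: s = -0.0625 ± 1.0588j.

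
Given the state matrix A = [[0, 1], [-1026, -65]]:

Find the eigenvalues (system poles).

det(A - λI) = λ² - (-65)λ + 1026 = (λ - (-27))(λ - (-38)). Eigenvalues: -27, -38.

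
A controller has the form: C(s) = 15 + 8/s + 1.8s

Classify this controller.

This is a Proportional-Integral-Derivative (PID) controller.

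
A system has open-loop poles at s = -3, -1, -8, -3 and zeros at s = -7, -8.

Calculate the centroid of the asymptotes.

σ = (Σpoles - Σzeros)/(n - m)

σ = (Σpoles - Σzeros)/(n - m) = (-15 - (-15))/(4 - 2) = 0/2 = 0.0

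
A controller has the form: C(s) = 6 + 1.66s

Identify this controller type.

This is a Proportional-Derivative (PD) controller.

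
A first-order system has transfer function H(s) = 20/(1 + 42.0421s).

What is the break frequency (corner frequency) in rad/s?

Corner frequency = 1/τ = 1/42.0421 = 0.024 rad/s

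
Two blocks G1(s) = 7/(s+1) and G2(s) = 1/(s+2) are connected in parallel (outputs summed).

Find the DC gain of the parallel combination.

Parallel: G_eq = G1 + G2. DC gain = G1(0) + G2(0) = 7/1 + 1/2 = 7 + 0.5 = 7.5.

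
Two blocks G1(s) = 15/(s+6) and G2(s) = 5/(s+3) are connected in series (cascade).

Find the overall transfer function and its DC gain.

Series: multiply transfer functions. G_eq = 15/(s+6) × 5/(s+3) = 75/((s+6)(s+3)). DC gain = 75/(6×3) = 4.1667.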